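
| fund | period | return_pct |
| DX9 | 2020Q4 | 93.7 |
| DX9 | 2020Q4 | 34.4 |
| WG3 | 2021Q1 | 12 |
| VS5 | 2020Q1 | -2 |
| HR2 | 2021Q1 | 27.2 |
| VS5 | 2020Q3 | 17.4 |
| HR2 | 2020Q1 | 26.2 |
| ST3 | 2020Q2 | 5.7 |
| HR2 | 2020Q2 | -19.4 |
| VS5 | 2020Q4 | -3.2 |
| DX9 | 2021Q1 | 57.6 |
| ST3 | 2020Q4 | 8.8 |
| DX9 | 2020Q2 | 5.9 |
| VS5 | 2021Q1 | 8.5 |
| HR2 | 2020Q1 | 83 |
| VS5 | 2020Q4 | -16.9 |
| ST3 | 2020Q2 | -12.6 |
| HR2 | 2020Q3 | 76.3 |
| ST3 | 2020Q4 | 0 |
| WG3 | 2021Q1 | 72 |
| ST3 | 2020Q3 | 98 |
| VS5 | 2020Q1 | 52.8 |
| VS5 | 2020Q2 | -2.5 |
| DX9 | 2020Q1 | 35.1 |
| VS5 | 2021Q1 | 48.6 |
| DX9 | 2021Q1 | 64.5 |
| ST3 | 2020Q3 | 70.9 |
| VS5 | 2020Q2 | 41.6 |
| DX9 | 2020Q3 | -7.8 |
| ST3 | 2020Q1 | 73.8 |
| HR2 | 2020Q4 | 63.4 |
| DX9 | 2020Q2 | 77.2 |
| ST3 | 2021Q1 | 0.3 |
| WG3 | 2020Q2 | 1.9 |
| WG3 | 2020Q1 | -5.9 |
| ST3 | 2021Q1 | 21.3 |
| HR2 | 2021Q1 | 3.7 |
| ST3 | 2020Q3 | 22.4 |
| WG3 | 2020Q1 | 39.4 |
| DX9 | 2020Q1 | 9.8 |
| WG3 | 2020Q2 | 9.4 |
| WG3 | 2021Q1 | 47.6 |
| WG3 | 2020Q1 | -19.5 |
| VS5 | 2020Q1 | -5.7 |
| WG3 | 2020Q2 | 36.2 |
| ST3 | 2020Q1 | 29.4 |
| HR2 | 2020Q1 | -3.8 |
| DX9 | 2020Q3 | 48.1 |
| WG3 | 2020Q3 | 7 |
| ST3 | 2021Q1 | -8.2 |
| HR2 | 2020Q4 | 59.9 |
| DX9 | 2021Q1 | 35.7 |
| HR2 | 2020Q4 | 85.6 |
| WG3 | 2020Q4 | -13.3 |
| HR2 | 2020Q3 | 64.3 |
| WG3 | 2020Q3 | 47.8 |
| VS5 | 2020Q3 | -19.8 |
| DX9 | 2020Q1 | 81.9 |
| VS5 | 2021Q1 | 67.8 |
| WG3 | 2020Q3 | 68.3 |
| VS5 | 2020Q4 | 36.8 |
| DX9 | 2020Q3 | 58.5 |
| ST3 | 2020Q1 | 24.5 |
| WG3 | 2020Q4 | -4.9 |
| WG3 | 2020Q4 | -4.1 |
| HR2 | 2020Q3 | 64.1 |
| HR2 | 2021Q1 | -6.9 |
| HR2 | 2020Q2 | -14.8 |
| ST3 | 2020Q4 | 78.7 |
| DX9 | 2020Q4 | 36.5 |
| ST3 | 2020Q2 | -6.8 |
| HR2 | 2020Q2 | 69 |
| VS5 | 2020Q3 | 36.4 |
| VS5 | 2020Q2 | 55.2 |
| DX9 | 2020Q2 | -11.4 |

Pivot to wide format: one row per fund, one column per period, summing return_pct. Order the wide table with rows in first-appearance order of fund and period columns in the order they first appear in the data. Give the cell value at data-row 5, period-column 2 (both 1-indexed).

With rows in first-appearance order of fund, row 5 is fund=ST3. period columns in first-appearance order: 2020Q4, 2021Q1, 2020Q1, 2020Q3, 2020Q2; column 2 is 2021Q1.
Long rows with fund=ST3, period=2021Q1: 0.3 + 21.3 + -8.2 = 13.4.

13.4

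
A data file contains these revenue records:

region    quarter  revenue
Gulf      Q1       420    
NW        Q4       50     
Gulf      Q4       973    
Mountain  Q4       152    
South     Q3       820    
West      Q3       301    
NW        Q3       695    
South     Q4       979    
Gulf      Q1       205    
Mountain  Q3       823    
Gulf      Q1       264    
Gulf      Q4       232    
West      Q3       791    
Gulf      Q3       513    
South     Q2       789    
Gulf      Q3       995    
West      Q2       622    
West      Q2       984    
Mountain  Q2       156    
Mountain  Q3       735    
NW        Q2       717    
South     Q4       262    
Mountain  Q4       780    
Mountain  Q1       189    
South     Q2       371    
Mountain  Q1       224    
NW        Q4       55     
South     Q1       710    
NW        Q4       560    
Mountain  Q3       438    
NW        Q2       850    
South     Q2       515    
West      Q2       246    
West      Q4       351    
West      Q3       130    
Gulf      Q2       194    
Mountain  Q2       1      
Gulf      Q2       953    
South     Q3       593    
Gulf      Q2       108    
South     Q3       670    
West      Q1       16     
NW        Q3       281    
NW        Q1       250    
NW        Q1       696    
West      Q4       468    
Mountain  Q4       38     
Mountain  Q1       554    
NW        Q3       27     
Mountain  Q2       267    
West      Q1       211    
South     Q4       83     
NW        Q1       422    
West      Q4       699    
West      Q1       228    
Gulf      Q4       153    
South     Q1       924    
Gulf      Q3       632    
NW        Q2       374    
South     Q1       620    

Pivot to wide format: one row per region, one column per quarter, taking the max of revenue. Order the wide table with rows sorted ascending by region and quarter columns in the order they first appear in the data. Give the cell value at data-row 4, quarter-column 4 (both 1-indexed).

With rows sorted ascending by region, row 4 is region=South. quarter columns in first-appearance order: Q1, Q4, Q3, Q2; column 4 is Q2.
Long rows with region=South, quarter=Q2: max(789, 371, 515) = 789.

789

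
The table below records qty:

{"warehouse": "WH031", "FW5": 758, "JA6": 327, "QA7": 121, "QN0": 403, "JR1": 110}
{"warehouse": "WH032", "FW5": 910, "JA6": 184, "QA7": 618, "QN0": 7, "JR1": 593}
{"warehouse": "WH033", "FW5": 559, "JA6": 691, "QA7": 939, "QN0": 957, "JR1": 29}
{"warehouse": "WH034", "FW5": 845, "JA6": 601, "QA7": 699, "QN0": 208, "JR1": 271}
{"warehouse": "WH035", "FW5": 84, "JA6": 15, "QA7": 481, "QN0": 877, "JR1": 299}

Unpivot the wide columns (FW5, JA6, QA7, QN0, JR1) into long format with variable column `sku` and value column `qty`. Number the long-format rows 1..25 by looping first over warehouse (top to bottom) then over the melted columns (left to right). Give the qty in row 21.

25 rows total (5 × 5). Row 21: index ⌊(21-1)/5⌋ = 4 into warehouse → WH035; (21-1) mod 5 = 0 into the melted columns → FW5.
So row 21 is (WH035, FW5, 84); qty = 84.

84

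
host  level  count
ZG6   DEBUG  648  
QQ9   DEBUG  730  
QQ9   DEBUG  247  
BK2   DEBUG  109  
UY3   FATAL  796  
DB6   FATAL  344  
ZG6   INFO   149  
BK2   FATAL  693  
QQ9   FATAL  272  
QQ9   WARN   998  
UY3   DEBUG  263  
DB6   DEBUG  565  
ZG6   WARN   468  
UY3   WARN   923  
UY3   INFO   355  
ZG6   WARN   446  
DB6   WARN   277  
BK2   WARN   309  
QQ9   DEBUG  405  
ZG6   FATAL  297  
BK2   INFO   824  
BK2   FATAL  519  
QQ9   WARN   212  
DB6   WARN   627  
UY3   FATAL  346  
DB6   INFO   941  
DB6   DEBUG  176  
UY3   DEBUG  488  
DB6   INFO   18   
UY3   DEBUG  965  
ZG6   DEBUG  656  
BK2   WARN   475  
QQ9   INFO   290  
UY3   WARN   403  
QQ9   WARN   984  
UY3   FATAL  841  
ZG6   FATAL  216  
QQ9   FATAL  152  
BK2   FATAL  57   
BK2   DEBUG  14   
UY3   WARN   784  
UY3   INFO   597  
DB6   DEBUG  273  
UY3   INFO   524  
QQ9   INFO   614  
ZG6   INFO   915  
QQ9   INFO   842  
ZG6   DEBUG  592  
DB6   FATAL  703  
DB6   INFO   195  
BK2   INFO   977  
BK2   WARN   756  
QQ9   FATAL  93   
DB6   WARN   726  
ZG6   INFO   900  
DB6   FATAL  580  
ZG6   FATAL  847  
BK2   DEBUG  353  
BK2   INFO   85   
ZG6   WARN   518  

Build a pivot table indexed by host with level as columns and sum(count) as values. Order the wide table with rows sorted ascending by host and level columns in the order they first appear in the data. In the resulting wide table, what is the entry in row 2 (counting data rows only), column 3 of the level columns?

With rows sorted ascending by host, row 2 is host=DB6. level columns in first-appearance order: DEBUG, FATAL, INFO, WARN; column 3 is INFO.
Long rows with host=DB6, level=INFO: 941 + 18 + 195 = 1154.

1154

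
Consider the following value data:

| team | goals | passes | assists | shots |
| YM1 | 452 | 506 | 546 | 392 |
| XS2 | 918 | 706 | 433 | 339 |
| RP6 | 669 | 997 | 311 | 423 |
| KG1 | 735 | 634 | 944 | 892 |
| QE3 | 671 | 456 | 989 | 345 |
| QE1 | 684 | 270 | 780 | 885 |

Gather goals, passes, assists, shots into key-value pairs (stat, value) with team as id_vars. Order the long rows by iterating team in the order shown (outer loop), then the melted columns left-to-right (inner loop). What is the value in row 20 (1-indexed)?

345

24 rows total (6 × 4). Row 20: index ⌊(20-1)/4⌋ = 4 into team → QE3; (20-1) mod 4 = 3 into the melted columns → shots.
So row 20 is (QE3, shots, 345); value = 345.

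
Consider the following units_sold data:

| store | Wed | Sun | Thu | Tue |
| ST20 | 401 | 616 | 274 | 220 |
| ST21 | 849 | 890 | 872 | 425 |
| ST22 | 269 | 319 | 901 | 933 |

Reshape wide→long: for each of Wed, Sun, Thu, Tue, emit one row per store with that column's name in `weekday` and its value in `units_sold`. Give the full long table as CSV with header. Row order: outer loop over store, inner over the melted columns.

store,weekday,units_sold
ST20,Wed,401
ST20,Sun,616
ST20,Thu,274
ST20,Tue,220
ST21,Wed,849
ST21,Sun,890
ST21,Thu,872
ST21,Tue,425
ST22,Wed,269
ST22,Sun,319
ST22,Thu,901
ST22,Tue,933

Each (store, column) pair becomes one row: 3 × 4 = 12 rows.
For example, (ST20, Wed) → units_sold=401.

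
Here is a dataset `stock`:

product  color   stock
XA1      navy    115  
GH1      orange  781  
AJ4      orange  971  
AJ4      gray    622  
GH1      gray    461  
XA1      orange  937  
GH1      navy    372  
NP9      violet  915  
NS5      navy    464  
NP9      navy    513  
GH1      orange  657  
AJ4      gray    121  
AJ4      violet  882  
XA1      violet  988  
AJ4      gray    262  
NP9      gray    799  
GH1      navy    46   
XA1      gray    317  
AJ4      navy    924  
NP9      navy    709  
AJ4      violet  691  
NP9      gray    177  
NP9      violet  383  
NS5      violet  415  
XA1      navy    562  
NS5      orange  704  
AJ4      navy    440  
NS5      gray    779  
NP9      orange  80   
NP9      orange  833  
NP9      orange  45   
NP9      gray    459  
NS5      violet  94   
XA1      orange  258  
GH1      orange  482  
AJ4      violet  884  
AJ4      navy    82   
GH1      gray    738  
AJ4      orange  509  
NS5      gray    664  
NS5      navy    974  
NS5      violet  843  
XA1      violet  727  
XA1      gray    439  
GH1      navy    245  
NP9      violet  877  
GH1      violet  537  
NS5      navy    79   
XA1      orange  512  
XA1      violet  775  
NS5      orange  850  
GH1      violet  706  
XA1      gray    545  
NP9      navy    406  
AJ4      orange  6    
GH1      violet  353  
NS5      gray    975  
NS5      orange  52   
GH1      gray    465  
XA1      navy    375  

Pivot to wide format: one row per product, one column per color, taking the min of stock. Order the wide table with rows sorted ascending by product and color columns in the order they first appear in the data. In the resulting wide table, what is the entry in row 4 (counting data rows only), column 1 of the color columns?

79

With rows sorted ascending by product, row 4 is product=NS5. color columns in first-appearance order: navy, orange, gray, violet; column 1 is navy.
Long rows with product=NS5, color=navy: min(464, 974, 79) = 79.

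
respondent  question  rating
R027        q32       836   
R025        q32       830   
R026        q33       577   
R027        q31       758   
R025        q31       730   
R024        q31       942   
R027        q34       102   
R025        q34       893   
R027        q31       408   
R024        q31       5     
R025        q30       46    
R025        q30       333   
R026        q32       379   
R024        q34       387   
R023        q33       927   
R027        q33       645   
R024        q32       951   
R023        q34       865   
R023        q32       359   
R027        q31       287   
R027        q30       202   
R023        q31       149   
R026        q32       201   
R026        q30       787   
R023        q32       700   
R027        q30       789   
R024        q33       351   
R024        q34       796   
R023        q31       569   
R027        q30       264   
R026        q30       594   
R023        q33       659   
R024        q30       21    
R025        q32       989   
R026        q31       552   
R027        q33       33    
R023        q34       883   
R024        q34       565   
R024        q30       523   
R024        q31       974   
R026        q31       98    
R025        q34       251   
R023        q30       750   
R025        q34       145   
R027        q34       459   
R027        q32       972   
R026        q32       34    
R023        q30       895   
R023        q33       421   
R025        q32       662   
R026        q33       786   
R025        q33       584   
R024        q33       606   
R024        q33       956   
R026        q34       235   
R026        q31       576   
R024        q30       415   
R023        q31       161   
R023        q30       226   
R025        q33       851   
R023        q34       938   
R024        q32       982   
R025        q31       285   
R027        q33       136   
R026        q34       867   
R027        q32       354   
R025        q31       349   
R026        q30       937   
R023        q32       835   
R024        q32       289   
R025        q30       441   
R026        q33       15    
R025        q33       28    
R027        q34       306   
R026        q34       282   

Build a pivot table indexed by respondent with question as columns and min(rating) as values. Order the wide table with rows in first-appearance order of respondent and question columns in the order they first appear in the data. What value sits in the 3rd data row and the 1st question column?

34

With rows in first-appearance order of respondent, row 3 is respondent=R026. question columns in first-appearance order: q32, q33, q31, q34, q30; column 1 is q32.
Long rows with respondent=R026, question=q32: min(379, 201, 34) = 34.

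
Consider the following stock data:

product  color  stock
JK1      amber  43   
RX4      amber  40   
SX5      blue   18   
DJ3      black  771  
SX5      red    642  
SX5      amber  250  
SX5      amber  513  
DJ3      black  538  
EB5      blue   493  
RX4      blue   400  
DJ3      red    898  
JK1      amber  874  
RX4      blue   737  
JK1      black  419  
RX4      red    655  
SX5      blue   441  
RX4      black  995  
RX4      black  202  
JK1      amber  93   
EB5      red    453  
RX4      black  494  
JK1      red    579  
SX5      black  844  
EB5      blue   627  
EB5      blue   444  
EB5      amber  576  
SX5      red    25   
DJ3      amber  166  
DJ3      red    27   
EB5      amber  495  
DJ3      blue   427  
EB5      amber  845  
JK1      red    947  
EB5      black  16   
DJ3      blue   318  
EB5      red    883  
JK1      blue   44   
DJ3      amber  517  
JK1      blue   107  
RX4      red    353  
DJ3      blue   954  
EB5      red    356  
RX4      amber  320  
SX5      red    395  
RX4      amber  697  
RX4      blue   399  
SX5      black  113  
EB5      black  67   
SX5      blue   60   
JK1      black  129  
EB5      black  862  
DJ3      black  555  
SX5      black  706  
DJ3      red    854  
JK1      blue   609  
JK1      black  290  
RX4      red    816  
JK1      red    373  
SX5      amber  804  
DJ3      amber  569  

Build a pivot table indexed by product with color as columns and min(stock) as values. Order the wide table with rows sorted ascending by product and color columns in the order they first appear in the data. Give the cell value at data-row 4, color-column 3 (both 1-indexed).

With rows sorted ascending by product, row 4 is product=RX4. color columns in first-appearance order: amber, blue, black, red; column 3 is black.
Long rows with product=RX4, color=black: min(995, 202, 494) = 202.

202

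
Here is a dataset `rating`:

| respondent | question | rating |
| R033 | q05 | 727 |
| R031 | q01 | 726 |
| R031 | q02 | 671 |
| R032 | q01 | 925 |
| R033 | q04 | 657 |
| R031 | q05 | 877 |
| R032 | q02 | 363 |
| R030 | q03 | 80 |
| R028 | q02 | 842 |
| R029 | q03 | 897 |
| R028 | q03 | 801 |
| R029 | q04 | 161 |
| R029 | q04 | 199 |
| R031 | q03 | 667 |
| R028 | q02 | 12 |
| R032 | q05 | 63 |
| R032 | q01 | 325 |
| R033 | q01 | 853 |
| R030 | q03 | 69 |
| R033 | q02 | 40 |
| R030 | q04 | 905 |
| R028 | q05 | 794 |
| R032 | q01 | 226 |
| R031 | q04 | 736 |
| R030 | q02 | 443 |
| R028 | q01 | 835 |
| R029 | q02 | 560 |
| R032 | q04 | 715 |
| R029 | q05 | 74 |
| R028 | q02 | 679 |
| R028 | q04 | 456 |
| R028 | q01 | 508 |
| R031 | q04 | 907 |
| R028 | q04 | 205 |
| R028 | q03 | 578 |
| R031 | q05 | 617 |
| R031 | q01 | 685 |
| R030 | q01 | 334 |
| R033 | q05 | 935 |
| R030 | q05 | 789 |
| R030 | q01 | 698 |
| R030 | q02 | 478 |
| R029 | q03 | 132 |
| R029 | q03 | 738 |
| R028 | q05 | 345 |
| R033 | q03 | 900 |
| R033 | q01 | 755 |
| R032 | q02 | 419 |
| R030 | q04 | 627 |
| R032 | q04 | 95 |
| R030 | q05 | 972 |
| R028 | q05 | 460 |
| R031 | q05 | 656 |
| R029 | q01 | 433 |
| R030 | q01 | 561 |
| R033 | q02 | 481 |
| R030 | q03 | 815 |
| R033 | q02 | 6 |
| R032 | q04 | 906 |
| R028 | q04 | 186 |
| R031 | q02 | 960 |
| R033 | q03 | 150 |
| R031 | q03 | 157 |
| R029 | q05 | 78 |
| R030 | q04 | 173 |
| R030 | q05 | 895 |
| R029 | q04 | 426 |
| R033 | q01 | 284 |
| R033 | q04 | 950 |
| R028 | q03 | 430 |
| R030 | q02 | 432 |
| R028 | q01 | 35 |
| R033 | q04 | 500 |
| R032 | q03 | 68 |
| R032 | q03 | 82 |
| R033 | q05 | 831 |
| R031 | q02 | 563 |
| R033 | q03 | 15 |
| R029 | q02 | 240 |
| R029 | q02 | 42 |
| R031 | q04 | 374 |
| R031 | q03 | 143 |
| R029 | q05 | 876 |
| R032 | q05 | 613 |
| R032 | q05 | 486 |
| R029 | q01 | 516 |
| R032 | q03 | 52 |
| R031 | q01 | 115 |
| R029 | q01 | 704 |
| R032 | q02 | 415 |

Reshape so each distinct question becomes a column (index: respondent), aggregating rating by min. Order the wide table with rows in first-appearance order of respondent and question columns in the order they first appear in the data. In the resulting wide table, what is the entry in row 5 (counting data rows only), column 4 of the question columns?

With rows in first-appearance order of respondent, row 5 is respondent=R028. question columns in first-appearance order: q05, q01, q02, q04, q03; column 4 is q04.
Long rows with respondent=R028, question=q04: min(456, 205, 186) = 186.

186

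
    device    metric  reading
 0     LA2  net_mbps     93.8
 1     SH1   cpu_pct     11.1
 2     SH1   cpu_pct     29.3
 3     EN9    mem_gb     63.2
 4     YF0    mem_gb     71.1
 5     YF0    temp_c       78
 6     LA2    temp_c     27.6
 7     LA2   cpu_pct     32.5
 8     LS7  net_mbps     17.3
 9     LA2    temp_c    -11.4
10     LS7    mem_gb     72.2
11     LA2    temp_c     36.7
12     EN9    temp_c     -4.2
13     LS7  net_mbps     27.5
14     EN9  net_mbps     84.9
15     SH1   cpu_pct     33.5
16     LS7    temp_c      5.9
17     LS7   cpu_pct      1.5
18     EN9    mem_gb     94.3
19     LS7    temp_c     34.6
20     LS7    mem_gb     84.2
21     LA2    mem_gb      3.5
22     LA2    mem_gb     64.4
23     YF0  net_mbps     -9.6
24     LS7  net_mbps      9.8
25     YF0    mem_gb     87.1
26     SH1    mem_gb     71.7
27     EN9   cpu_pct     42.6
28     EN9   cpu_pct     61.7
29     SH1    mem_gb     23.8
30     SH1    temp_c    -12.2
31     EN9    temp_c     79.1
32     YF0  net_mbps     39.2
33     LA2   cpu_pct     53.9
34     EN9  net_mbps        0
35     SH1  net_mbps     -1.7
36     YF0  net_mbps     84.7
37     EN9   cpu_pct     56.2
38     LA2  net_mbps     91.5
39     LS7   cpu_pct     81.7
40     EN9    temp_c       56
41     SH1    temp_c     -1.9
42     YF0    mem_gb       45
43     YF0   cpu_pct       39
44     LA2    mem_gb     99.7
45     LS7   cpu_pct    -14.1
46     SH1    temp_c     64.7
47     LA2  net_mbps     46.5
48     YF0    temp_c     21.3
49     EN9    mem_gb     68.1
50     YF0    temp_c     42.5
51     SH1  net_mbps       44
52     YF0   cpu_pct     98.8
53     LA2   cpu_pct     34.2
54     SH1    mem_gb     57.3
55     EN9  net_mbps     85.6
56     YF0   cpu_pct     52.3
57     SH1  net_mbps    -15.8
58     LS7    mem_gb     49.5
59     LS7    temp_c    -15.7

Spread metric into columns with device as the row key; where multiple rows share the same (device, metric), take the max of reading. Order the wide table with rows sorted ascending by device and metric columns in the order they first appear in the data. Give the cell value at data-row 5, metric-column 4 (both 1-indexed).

With rows sorted ascending by device, row 5 is device=YF0. metric columns in first-appearance order: net_mbps, cpu_pct, mem_gb, temp_c; column 4 is temp_c.
Long rows with device=YF0, metric=temp_c: max(78, 21.3, 42.5) = 78.

78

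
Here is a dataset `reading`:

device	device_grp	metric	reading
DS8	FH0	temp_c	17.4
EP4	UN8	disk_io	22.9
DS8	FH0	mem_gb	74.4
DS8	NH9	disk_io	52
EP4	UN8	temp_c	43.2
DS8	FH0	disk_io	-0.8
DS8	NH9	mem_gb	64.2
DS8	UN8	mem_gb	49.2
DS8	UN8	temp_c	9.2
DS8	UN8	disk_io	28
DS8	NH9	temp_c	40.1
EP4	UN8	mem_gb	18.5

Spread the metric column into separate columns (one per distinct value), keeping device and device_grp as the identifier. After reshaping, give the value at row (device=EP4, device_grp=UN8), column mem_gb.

Wide layout: rows indexed by device and device_grp, columns are the 3 distinct metric values (temp_c, disk_io, mem_gb).
Cell (device=EP4, device_grp=UN8, metric=mem_gb) draws from the long row where device=EP4, device_grp=UN8 and metric=mem_gb, which has reading=18.5.

18.5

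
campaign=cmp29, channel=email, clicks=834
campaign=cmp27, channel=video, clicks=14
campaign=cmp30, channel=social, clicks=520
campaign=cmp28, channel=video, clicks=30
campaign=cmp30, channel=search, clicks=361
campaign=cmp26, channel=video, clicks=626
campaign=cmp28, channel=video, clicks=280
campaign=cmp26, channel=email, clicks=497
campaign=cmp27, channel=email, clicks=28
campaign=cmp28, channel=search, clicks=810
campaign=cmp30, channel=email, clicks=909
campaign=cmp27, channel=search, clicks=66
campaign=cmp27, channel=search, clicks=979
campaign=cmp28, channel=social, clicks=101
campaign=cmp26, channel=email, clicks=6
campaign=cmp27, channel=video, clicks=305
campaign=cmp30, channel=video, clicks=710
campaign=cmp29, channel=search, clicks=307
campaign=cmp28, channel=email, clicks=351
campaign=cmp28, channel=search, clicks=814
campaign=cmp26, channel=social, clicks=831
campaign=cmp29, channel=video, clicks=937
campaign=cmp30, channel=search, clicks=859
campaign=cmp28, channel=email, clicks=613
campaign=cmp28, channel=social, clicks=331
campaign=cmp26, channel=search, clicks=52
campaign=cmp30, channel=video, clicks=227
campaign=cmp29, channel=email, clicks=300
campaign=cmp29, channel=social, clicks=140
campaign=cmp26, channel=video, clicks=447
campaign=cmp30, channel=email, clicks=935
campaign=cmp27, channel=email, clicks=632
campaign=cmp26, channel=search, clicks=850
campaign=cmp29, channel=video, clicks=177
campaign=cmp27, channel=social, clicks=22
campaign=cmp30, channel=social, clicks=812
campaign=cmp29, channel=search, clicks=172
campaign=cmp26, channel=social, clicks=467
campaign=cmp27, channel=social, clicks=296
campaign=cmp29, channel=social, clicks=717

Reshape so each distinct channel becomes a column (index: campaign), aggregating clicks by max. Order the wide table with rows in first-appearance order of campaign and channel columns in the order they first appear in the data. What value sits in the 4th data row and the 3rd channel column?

331

With rows in first-appearance order of campaign, row 4 is campaign=cmp28. channel columns in first-appearance order: email, video, social, search; column 3 is social.
Long rows with campaign=cmp28, channel=social: max(101, 331) = 331.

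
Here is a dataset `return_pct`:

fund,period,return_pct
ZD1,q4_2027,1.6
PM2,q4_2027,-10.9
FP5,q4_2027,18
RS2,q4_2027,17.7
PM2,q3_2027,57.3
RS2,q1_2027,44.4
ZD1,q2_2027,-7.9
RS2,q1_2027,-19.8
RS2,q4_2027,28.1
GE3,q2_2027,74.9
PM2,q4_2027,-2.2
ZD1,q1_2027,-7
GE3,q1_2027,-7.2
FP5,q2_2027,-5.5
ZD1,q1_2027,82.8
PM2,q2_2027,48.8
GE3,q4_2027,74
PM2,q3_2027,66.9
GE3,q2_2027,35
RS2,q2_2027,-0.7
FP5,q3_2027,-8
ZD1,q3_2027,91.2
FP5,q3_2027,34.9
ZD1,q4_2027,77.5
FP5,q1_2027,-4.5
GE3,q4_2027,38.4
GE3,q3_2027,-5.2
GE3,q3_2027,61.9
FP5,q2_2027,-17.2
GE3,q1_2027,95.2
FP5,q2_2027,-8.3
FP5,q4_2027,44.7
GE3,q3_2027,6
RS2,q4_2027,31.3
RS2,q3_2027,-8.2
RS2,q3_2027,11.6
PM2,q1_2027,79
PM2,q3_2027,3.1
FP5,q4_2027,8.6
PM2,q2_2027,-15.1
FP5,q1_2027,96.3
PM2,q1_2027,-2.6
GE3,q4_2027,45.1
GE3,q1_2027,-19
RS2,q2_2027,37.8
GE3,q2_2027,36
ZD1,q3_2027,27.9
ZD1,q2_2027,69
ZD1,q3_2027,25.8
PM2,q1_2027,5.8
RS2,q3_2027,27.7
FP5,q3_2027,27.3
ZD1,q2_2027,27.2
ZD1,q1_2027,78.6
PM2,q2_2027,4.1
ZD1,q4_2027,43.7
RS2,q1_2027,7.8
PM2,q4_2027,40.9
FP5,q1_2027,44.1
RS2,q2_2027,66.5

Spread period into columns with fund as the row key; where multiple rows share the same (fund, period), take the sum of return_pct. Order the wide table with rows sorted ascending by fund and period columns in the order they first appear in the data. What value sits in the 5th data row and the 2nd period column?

With rows sorted ascending by fund, row 5 is fund=ZD1. period columns in first-appearance order: q4_2027, q3_2027, q1_2027, q2_2027; column 2 is q3_2027.
Long rows with fund=ZD1, period=q3_2027: 91.2 + 27.9 + 25.8 = 144.9.

144.9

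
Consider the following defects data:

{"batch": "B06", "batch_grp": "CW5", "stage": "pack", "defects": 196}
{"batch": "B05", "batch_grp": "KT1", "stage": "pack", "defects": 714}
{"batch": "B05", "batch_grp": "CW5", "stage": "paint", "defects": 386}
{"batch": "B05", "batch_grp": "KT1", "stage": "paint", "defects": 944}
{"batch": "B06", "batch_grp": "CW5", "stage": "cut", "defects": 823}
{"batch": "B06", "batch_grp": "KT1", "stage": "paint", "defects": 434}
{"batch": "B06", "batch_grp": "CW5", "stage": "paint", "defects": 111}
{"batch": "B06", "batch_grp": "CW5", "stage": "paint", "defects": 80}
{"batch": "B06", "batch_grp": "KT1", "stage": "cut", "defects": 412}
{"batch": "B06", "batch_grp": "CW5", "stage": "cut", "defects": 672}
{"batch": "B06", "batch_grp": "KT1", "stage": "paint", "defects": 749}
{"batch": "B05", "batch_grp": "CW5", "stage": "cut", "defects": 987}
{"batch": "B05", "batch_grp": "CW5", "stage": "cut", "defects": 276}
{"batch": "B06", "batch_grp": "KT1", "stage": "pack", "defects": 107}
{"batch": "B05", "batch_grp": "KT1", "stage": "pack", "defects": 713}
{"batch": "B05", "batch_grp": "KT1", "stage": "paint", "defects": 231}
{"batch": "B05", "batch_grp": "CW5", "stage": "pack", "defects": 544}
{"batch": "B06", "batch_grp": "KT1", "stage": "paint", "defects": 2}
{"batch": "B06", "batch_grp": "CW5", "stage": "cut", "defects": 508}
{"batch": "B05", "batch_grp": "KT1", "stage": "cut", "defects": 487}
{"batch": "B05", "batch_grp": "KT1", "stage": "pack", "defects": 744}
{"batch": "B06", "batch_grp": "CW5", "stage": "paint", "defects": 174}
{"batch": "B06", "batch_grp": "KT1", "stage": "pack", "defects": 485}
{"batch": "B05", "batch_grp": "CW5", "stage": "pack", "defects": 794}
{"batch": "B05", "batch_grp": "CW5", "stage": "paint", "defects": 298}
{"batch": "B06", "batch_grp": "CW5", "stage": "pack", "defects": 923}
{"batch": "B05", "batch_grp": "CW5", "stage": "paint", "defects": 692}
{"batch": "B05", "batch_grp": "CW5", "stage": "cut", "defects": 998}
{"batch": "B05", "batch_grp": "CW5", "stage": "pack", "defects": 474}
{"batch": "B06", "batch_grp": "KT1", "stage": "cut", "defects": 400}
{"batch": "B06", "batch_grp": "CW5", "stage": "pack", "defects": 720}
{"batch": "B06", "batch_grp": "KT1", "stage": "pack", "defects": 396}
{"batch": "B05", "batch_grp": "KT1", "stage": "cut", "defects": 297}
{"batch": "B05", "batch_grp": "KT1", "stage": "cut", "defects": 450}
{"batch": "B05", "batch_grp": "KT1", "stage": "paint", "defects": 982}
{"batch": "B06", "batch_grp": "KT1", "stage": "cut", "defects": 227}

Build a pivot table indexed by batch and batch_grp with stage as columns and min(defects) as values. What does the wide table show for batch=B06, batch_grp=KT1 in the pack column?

107

Rows with batch=B06, batch_grp=KT1 and stage=pack: defects values are 107, 485, 396.
min(107, 485, 396) = 107.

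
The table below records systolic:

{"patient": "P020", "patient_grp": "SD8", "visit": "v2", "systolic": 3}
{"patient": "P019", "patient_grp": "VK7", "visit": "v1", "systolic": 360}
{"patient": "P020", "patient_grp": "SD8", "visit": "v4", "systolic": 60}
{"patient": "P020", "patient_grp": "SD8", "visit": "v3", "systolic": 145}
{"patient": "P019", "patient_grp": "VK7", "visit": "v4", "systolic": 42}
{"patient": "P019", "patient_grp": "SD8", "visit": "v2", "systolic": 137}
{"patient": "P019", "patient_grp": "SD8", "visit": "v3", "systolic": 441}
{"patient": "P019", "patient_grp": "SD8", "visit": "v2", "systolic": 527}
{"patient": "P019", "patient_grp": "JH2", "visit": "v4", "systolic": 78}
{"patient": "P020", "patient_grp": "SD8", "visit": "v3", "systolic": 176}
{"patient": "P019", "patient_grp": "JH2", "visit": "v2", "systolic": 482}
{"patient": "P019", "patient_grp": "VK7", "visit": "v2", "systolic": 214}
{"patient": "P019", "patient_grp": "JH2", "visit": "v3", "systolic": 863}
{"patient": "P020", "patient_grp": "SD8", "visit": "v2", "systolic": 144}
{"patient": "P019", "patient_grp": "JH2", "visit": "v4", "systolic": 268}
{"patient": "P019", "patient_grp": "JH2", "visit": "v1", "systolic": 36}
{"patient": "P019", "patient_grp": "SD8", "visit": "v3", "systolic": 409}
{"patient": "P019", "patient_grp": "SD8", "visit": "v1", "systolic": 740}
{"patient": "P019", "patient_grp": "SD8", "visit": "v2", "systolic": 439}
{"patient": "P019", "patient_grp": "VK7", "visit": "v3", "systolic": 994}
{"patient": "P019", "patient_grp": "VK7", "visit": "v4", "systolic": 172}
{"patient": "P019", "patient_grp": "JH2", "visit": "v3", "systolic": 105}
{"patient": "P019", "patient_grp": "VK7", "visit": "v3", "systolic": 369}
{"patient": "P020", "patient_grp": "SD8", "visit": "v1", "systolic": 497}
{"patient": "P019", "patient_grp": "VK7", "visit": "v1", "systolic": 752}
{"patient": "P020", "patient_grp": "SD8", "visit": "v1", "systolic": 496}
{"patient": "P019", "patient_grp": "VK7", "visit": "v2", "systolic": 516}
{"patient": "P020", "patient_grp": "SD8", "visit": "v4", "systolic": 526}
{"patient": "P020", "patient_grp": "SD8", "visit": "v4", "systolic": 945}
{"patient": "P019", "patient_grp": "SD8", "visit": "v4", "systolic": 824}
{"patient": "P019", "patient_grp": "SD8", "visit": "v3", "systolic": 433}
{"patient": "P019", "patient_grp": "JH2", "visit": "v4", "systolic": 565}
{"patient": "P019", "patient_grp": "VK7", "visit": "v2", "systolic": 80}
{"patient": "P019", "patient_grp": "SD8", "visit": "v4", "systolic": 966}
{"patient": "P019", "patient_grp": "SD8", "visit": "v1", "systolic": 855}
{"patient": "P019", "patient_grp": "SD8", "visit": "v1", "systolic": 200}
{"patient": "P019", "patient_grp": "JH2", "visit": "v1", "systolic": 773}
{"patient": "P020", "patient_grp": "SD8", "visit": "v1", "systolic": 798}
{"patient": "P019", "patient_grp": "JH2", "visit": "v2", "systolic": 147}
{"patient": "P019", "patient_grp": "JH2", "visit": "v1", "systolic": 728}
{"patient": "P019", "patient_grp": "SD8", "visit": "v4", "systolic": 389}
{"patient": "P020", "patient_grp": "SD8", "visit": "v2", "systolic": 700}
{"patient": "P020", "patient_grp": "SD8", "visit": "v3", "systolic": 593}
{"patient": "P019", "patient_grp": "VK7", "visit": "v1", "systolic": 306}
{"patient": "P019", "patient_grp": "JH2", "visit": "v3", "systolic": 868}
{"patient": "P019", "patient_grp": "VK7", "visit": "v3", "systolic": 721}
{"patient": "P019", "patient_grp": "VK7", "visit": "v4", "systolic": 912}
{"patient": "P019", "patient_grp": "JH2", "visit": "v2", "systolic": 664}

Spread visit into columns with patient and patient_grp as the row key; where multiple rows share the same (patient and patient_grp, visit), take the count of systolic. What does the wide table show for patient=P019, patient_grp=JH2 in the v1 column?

Rows with patient=P019, patient_grp=JH2 and visit=v1: systolic values are 36, 773, 728.
3 rows match — count = 3.

3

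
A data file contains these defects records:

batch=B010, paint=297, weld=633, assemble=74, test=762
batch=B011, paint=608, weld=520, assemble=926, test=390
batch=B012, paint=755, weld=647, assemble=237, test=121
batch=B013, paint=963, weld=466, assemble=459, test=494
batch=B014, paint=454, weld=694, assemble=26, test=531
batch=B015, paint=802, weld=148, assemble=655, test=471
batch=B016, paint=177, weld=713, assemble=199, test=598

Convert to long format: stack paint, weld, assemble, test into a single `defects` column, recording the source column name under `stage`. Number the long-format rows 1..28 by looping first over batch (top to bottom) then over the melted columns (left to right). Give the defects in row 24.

28 rows total (7 × 4). Row 24: index ⌊(24-1)/4⌋ = 5 into batch → B015; (24-1) mod 4 = 3 into the melted columns → test.
So row 24 is (B015, test, 471); defects = 471.

471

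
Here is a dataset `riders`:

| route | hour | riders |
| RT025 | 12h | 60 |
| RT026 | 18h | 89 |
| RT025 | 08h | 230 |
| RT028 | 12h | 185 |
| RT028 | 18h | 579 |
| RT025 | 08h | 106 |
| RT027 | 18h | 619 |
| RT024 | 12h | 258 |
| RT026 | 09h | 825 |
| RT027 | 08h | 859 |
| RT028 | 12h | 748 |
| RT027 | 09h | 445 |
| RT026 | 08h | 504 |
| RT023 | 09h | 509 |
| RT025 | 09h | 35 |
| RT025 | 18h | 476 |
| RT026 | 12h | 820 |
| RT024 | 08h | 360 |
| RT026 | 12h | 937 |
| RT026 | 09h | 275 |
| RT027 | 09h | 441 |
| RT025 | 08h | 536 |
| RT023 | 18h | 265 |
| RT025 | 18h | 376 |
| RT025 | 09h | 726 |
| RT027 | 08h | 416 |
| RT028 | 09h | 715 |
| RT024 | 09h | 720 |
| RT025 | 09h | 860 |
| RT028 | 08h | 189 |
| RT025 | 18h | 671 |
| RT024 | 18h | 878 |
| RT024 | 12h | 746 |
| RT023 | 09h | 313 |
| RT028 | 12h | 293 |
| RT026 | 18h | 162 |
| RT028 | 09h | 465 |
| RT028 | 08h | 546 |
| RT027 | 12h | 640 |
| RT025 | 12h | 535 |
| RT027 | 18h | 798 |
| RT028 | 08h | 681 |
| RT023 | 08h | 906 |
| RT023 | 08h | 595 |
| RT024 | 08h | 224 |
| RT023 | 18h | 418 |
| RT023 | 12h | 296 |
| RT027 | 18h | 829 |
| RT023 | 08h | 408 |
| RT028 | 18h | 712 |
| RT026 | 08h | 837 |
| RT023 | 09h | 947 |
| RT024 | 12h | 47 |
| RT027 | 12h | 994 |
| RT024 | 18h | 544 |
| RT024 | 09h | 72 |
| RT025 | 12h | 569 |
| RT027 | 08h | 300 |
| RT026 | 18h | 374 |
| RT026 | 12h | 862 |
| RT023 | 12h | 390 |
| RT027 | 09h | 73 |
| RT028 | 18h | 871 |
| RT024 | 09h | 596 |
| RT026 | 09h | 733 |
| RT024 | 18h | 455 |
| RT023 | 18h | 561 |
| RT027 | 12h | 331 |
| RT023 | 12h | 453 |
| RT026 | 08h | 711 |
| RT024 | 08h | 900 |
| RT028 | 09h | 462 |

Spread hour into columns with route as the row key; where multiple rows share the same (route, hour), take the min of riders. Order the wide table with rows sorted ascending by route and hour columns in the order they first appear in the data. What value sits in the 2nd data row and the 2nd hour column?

With rows sorted ascending by route, row 2 is route=RT024. hour columns in first-appearance order: 12h, 18h, 08h, 09h; column 2 is 18h.
Long rows with route=RT024, hour=18h: min(878, 544, 455) = 455.

455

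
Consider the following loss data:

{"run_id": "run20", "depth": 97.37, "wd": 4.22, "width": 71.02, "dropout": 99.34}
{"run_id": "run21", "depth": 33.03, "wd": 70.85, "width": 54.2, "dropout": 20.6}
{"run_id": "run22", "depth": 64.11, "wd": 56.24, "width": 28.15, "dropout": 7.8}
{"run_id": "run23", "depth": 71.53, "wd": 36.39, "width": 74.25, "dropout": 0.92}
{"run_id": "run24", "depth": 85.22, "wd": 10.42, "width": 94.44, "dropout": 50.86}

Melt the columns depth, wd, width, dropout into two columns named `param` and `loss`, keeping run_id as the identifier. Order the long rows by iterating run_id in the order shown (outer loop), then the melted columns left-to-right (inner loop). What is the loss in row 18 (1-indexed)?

20 rows total (5 × 4). Row 18: index ⌊(18-1)/4⌋ = 4 into run_id → run24; (18-1) mod 4 = 1 into the melted columns → wd.
So row 18 is (run24, wd, 10.42); loss = 10.42.

10.42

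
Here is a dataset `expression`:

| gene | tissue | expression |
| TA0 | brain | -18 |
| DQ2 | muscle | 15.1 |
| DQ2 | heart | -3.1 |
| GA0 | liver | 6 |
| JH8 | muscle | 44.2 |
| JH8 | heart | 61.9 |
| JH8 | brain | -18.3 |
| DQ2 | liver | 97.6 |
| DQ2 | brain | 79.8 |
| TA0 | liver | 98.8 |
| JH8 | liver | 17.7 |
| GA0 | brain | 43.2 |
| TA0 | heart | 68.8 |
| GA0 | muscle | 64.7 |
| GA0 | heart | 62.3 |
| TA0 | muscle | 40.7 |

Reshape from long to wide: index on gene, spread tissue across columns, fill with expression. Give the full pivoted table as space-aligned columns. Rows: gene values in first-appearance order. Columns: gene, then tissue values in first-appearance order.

gene  brain  muscle  heart  liver
TA0   -18    40.7    68.8   98.8 
DQ2   79.8   15.1    -3.1   97.6 
GA0   43.2   64.7    62.3   6    
JH8   -18.3  44.2    61.9   17.7 

Columns: gene plus the 4 distinct tissue values (brain, muscle, heart, liver).
For example, row TA0 column brain takes expression=-18 from the long row (TA0, brain).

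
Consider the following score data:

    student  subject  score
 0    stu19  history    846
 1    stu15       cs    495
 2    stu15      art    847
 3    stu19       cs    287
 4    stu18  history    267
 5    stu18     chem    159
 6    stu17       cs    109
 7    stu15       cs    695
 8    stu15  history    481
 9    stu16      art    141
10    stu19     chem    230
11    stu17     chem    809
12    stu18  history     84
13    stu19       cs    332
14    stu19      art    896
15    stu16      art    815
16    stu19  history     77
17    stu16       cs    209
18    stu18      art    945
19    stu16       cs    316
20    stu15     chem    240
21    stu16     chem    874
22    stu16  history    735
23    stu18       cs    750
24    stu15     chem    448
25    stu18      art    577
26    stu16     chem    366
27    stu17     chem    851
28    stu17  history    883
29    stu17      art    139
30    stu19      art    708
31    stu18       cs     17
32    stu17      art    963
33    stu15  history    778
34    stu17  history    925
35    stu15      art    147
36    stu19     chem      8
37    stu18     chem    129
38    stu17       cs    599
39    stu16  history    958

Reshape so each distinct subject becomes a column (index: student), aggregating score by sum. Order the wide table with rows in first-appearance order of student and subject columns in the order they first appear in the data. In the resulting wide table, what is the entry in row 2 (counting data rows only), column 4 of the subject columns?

688

With rows in first-appearance order of student, row 2 is student=stu15. subject columns in first-appearance order: history, cs, art, chem; column 4 is chem.
Long rows with student=stu15, subject=chem: 240 + 448 = 688.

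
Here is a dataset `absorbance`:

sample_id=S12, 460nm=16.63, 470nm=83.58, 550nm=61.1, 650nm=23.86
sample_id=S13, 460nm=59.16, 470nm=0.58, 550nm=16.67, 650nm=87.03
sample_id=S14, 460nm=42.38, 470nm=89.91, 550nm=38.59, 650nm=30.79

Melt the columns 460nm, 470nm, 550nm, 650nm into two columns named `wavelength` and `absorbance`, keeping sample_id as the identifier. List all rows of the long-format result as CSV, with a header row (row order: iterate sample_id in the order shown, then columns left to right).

Each (sample_id, column) pair becomes one row: 3 × 4 = 12 rows.
For example, (S12, 460nm) → absorbance=16.63.

sample_id,wavelength,absorbance
S12,460nm,16.63
S12,470nm,83.58
S12,550nm,61.1
S12,650nm,23.86
S13,460nm,59.16
S13,470nm,0.58
S13,550nm,16.67
S13,650nm,87.03
S14,460nm,42.38
S14,470nm,89.91
S14,550nm,38.59
S14,650nm,30.79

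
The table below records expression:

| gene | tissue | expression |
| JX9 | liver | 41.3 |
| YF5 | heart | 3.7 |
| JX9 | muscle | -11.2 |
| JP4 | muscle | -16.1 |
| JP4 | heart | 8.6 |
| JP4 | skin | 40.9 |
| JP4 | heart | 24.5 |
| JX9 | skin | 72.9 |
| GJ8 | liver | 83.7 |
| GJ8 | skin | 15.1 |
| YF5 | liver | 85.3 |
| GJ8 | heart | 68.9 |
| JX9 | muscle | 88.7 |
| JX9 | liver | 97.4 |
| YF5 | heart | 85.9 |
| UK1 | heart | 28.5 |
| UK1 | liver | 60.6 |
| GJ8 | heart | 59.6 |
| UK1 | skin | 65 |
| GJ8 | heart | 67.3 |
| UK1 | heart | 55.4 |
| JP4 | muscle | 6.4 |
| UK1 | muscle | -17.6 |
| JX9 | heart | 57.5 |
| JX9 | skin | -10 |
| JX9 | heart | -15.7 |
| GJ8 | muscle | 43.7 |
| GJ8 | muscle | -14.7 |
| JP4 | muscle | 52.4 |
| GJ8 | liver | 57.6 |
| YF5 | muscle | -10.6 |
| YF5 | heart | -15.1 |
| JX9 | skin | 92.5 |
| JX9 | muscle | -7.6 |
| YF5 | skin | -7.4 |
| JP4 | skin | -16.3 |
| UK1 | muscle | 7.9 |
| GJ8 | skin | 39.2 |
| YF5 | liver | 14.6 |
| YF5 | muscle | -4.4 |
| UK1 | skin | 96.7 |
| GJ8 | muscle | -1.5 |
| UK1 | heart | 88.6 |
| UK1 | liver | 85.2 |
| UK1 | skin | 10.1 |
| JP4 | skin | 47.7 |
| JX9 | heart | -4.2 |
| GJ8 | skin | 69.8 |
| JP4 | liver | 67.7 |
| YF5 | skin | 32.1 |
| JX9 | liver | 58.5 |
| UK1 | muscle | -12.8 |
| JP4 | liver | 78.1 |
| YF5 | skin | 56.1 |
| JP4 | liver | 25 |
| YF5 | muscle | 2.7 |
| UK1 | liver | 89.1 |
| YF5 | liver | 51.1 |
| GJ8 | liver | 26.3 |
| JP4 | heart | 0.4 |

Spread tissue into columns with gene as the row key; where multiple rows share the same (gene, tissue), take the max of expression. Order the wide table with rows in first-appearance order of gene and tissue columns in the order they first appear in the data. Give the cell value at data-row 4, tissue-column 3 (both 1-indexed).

With rows in first-appearance order of gene, row 4 is gene=GJ8. tissue columns in first-appearance order: liver, heart, muscle, skin; column 3 is muscle.
Long rows with gene=GJ8, tissue=muscle: max(43.7, -14.7, -1.5) = 43.7.

43.7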